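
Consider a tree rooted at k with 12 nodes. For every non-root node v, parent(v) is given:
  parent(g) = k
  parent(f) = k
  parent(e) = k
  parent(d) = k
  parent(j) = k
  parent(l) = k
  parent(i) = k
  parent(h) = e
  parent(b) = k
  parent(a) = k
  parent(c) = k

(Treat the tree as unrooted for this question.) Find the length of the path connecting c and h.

3

The path is c – k – e – h, which has 3 edges.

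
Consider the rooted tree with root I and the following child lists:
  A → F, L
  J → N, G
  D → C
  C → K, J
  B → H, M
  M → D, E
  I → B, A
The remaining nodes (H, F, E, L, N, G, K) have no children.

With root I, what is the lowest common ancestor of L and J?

L's ancestor chain is L, A, I and J's is J, C, D, M, B, I; they first meet at I.

I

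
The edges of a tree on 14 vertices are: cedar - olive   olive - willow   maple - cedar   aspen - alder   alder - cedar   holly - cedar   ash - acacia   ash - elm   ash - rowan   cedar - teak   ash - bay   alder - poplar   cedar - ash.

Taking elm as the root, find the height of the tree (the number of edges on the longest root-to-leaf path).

4

aspen sits deepest: elm – ash – cedar – alder – aspen — 4 edges from the root.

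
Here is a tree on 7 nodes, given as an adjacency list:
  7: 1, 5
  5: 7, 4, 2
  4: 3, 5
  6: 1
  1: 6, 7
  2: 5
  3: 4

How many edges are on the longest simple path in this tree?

5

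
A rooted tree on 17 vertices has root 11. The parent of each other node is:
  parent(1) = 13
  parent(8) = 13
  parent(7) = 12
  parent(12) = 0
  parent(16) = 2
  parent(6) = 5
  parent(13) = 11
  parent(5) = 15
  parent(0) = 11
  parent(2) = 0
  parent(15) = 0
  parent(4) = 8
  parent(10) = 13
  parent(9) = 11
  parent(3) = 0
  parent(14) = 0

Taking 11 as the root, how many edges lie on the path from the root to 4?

11 – 13 – 8 – 4 — 3 edges.

3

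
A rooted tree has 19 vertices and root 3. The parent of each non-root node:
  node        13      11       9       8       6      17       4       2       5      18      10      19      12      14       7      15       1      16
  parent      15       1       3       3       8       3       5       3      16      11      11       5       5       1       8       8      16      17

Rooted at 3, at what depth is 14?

4

Climbing from 14 to the root: 14 – 1 – 16 – 17 – 3. That's 4 steps.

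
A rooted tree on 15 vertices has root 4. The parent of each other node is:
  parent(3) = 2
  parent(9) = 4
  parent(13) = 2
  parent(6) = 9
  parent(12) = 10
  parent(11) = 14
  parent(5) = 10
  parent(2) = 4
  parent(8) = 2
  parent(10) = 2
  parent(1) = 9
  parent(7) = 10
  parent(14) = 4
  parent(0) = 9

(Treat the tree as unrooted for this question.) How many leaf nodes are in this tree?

10

Degree-1 nodes: 0, 1, 3, 5, 6, 7, 8, 11, 12, 13 — 10 of them.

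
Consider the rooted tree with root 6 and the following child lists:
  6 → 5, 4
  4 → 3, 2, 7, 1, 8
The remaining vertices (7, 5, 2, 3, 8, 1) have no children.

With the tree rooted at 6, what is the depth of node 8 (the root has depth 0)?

2

6–4–8 — 2 edges.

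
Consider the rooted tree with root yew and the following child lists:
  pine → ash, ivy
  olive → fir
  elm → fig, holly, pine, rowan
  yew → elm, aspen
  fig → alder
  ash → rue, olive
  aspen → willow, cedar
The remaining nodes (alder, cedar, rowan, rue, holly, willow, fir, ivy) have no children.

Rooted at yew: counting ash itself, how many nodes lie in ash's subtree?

Descendants of ash (including itself): ash, rue, olive, fir. That's 4.

4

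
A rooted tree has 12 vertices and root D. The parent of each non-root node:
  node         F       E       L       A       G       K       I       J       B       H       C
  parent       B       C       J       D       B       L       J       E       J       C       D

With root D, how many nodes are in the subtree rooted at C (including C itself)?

10

C's subtree: {C, E, H, J, L, B, I, K, F, G}, size 10.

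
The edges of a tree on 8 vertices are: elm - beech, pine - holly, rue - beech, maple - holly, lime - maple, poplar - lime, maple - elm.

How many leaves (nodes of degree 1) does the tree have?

3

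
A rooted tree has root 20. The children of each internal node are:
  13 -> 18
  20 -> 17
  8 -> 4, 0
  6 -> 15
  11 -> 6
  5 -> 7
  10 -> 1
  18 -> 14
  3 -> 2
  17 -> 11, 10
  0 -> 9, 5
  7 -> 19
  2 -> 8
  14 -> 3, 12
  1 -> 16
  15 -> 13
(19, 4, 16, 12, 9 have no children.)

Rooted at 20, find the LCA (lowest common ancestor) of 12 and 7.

14

Ancestors of 12 (toward the root): 12, 14, 18, 13, 15, 6, 11, 17, 20.
Ancestors of 7: 7, 5, 0, 8, 2, 3, 14, 18, 13, 15, 6, 11, 17, 20.
The deepest node appearing in both lists is 14.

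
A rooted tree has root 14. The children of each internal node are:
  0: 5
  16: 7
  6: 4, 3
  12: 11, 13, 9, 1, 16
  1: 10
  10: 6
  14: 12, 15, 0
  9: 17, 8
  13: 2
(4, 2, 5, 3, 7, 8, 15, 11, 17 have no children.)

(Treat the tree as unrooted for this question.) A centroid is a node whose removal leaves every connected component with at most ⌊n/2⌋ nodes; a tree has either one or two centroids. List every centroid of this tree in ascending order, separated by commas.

12

If 12 is removed the pieces have sizes 5, 4, 3, 2, 2, 1, all ≤ ⌊18/2⌋ = 9.
No neighbour of 12 does as well, so 12 is the unique centroid.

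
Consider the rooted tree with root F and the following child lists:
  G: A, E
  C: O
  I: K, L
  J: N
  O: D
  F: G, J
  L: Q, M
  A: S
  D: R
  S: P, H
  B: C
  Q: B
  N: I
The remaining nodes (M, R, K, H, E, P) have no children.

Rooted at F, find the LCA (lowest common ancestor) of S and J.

Path S→root: S A G F; path J→root: J F.
First common node: F.

F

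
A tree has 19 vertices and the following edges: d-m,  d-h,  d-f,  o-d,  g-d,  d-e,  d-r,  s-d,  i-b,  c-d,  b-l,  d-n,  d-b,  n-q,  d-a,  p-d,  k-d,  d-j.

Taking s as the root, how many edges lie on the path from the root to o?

2

s – d – o — 2 edges.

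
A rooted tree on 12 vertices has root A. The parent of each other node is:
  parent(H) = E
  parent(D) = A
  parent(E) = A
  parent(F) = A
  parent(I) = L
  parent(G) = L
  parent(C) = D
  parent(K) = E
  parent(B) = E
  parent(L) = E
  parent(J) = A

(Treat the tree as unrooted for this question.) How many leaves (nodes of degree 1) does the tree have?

The leaves are B, C, F, G, H, I, J, K.
That is 8 leaves.

8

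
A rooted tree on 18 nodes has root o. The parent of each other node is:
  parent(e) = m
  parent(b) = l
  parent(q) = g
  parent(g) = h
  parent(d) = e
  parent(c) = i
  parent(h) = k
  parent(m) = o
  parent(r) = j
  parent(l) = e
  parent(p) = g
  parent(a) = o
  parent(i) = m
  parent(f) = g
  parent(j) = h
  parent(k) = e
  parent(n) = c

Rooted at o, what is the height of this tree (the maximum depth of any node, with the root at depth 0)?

6

A deepest node is q, reached by o–m–e–k–h–g–q.
That path has 6 edges, so the height is 6.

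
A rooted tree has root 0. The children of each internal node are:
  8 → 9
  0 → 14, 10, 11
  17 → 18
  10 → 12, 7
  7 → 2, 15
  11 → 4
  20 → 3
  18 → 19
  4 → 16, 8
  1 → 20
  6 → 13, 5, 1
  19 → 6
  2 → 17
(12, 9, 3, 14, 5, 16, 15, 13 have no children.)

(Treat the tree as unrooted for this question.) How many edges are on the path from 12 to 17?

4

Walking from 12: 12 – 10 – 7 – 2 – 17. Length 4.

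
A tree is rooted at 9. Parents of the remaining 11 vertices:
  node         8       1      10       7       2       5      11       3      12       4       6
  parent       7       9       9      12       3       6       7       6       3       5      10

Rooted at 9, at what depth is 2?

4

Climbing from 2 to the root: 2 → 3 → 6 → 10 → 9. That's 4 steps.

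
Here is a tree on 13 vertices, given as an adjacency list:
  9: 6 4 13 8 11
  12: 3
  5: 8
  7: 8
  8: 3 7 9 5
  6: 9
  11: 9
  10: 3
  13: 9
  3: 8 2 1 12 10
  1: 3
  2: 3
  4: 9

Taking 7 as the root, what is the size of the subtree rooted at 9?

5

9's subtree: {9, 13, 4, 6, 11}, size 5.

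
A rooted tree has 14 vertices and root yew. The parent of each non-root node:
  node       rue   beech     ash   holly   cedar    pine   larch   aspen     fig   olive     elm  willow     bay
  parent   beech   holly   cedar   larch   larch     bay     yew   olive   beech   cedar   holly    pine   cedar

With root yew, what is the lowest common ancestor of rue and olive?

larch

Ancestors of rue (toward the root): rue, beech, holly, larch, yew.
Ancestors of olive: olive, cedar, larch, yew.
The deepest node appearing in both lists is larch.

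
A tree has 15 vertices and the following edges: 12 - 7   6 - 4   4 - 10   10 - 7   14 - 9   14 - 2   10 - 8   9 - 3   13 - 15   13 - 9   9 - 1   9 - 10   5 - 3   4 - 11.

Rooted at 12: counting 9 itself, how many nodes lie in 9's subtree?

9's subtree: {9, 3, 1, 14, 13, 5, 2, 15}, size 8.

8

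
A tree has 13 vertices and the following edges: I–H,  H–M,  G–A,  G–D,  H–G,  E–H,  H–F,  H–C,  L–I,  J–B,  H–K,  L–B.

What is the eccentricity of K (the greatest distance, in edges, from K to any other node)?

Distances from K peak at 5, attained at J.
K-H-I-L-B-J

5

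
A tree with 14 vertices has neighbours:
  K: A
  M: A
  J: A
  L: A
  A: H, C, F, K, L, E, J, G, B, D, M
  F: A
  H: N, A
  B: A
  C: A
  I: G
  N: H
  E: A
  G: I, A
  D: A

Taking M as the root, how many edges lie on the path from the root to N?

3

Climbing from N to the root: N – H – A – M. That's 3 steps.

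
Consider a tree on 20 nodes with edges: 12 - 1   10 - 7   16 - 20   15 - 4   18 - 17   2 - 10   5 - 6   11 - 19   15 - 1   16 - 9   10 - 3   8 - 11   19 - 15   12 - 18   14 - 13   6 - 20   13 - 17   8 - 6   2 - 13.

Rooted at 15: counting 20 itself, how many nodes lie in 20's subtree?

20's subtree: {20, 16, 9}, size 3.

3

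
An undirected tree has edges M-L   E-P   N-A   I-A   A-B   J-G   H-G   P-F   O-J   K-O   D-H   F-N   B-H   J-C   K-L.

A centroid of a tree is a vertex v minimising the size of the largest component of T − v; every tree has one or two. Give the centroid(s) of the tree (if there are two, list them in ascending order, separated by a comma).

Delete H: the remaining components have sizes 7, 7, 1. Max 7 ≤ 8, so H is a centroid.
Every other node leaves some component of size > 8, so the centroid is unique.

H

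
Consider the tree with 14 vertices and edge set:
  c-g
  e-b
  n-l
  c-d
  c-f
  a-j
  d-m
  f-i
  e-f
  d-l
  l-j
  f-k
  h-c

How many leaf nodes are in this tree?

8

Degree-1 nodes: a, b, g, h, i, k, m, n — 8 of them.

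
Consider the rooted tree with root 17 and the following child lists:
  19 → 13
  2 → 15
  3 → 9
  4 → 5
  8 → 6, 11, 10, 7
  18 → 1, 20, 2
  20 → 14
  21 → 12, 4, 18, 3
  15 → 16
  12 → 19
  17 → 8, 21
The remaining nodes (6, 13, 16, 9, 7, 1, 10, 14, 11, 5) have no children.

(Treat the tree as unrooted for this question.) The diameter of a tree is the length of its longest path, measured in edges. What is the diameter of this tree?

BFS from 16 reaches 11 last, at distance 7; BFS from 11 confirms no node is farther.
Path: 16–15–2–18–21–17–8–11.

7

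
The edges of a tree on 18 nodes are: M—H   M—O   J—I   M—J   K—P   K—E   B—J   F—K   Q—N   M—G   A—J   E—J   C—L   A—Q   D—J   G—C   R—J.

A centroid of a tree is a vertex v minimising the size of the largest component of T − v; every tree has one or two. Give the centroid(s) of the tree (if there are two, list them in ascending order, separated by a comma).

If J is removed the pieces have sizes 6, 4, 3, 1, 1, 1, 1, all ≤ ⌊18/2⌋ = 9.
No neighbour of J does as well, so J is the unique centroid.

J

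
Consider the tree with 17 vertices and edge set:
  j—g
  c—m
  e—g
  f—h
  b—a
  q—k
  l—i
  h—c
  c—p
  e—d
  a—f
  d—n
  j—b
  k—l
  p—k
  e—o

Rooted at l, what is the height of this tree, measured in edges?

12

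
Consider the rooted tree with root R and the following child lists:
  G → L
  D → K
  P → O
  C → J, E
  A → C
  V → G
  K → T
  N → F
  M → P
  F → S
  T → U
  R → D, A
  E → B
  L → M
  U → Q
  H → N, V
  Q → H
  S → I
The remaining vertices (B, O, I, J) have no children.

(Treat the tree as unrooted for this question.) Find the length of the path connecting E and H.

Walking from E: E - C - A - R - D - K - T - U - Q - H. Length 9.

9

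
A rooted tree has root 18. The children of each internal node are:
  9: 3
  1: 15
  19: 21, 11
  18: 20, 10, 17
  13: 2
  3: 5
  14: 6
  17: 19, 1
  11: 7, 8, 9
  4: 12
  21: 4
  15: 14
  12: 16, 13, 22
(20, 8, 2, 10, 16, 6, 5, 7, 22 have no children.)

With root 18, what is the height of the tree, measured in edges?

The longest root-to-leaf path is 18 – 17 – 19 – 21 – 4 – 12 – 13 – 2 (7 edges).

7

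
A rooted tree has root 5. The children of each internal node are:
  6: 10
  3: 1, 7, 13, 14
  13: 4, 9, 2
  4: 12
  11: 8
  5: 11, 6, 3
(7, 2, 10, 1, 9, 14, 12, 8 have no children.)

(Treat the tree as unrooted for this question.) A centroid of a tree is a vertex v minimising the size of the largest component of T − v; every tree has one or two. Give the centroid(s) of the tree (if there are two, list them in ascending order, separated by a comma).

Delete 3: the remaining components have sizes 5, 5, 1, 1, 1. Max 5 ≤ 7, so 3 is a centroid.
No neighbour of 3 does as well, so 3 is the unique centroid.

3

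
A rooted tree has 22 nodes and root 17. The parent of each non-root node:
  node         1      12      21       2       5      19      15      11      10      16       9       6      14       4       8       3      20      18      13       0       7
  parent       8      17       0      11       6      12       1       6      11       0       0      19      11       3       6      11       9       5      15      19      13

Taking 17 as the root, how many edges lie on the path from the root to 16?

4

Path from 17 to 16: 17 – 12 – 19 – 0 – 16, which has 4 edges.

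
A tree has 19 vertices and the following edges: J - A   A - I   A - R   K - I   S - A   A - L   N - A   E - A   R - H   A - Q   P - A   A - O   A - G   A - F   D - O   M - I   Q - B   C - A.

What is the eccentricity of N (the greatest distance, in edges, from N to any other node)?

3

Distances from N peak at 3, attained at B (H, K, M, D also at distance 3).
N–A–Q–B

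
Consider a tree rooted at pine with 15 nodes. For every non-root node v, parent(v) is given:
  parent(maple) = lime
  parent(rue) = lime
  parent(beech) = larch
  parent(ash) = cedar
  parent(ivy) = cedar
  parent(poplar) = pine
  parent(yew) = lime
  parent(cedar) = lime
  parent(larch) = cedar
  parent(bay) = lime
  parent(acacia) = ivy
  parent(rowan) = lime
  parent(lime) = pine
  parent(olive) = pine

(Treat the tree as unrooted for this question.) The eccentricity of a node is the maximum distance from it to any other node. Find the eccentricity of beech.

Distances from beech peak at 5, attained at poplar (olive also at distance 5).
beech-larch-cedar-lime-pine-poplar

5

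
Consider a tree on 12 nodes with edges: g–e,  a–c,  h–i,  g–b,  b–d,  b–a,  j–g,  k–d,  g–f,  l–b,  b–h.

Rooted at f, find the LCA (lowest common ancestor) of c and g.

g

Path c→root: c a b g f; path g→root: g f.
First common node: g.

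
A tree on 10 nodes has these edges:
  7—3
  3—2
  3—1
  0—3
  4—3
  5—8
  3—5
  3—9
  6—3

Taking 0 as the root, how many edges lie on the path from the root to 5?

2

Climbing from 5 to the root: 5 → 3 → 0. That's 2 steps.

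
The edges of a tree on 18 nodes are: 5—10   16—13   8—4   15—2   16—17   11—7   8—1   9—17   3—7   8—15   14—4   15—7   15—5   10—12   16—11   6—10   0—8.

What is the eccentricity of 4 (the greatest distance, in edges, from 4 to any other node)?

A farthest node from 4 is 9.
The path 4 – 8 – 15 – 7 – 11 – 16 – 17 – 9 has 7 edges.

7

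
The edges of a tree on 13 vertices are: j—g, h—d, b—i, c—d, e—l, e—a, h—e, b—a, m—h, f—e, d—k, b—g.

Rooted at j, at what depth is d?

j–g–b–a–e–h–d — 6 edges.

6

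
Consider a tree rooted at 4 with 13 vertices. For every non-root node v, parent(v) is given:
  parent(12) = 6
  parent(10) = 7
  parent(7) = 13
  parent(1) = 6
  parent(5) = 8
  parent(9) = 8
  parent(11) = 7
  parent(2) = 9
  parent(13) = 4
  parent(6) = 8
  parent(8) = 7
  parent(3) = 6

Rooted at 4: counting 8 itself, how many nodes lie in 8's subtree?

8's subtree: {8, 9, 6, 5, 2, 3, 1, 12}, size 8.

8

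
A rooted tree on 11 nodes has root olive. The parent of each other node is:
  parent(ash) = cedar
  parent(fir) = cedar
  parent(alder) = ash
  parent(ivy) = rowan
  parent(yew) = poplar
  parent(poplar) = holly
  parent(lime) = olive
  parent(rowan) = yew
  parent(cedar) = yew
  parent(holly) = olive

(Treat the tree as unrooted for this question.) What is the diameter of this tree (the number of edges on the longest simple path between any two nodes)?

7

Starting from lime, a farthest node is alder at distance 7.
One longest path: lime - olive - holly - poplar - yew - cedar - ash - alder.
So the diameter is 7.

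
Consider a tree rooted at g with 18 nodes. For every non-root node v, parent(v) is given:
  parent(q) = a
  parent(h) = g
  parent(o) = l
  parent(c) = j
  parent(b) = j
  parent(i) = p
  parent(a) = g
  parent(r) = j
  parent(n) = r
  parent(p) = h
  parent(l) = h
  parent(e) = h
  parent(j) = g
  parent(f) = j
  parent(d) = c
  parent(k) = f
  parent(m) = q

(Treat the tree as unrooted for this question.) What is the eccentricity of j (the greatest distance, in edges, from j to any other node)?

4

A farthest node from j is o (m, i also at distance 4).
The path j–g–h–l–o has 4 edges.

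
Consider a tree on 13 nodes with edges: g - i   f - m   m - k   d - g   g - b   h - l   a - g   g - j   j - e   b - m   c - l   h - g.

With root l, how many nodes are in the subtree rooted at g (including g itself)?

Descendants of g (including itself): g, b, j, i, d, a, m, e, k, f. That's 10.

10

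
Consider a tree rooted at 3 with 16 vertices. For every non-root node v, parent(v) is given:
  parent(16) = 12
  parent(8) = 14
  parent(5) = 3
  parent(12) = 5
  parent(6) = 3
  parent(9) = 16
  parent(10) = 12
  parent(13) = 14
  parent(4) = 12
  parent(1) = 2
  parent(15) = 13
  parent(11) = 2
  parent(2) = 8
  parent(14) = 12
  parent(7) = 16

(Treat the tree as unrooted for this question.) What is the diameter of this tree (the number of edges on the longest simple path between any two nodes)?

7

Starting from 11, a farthest node is 6 at distance 7.
One longest path: 11-2-8-14-12-5-3-6.
So the diameter is 7.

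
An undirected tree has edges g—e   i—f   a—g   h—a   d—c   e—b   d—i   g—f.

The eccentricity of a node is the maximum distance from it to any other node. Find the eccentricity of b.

6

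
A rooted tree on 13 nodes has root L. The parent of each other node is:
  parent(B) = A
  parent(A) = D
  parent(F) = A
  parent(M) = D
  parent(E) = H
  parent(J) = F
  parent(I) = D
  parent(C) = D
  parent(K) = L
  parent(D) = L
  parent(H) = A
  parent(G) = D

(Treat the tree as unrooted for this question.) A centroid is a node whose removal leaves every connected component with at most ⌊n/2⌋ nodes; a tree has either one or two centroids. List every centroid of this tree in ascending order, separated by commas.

Delete D: the remaining components have sizes 6, 2, 1, 1, 1, 1. Max 6 ≤ 6, so D is a centroid.
Every other node leaves some component of size > 6, so the centroid is unique.

D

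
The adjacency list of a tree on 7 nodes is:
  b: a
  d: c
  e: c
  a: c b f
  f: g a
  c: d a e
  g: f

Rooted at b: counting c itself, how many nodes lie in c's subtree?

3

Descendants of c (including itself): c, d, e. That's 3.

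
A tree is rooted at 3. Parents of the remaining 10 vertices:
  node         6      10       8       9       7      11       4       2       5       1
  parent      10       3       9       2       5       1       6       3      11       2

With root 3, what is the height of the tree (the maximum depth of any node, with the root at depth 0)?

5

7 sits deepest: 3 → 2 → 1 → 11 → 5 → 7 — 5 edges from the root.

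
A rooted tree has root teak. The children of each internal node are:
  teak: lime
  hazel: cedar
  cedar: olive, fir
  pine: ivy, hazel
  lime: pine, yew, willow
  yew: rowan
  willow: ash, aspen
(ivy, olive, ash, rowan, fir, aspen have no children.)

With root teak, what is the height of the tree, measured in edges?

5

fir sits deepest: teak → lime → pine → hazel → cedar → fir — 5 edges from the root.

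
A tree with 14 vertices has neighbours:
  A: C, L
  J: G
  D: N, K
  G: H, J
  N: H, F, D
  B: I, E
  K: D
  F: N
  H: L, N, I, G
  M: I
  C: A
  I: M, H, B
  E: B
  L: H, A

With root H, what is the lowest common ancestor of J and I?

Path J→root: J G H; path I→root: I H.
First common node: H.

H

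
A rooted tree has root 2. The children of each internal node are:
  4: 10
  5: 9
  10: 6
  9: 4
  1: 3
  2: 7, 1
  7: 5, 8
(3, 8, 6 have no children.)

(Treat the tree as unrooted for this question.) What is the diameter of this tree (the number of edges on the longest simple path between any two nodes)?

8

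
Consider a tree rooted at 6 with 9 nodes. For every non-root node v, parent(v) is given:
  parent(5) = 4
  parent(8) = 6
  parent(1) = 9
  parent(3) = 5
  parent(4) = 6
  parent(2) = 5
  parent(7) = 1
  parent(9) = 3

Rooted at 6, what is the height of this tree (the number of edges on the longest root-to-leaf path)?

A deepest node is 7, reached by 6-4-5-3-9-1-7.
That path has 6 edges, so the height is 6.

6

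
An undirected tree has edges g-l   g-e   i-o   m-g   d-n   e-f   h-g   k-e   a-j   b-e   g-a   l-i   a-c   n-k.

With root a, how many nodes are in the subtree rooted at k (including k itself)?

3

The subtree rooted at k contains: k, n, d — 3 nodes.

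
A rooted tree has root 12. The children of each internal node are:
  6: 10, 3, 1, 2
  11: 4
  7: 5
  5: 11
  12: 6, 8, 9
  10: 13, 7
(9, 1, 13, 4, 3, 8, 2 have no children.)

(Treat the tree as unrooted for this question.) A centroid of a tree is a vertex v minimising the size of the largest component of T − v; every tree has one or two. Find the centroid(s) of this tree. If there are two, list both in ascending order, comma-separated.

6

If 6 is removed the pieces have sizes 6, 3, 1, 1, 1, all ≤ ⌊13/2⌋ = 6.
No neighbour of 6 does as well, so 6 is the unique centroid.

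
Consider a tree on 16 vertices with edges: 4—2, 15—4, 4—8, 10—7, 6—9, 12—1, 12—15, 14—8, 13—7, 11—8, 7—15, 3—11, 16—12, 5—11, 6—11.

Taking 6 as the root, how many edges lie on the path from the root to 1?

6

Climbing from 1 to the root: 1–12–15–4–8–11–6. That's 6 steps.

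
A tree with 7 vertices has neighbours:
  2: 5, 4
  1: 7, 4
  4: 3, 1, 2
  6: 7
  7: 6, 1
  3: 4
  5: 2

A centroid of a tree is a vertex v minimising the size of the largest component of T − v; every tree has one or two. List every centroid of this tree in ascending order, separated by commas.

Removing 4 splits the tree into components of sizes 3, 2, 1; the largest is 3 ≤ ⌊7/2⌋ = 3.
No neighbour of 4 does as well, so 4 is the unique centroid.

4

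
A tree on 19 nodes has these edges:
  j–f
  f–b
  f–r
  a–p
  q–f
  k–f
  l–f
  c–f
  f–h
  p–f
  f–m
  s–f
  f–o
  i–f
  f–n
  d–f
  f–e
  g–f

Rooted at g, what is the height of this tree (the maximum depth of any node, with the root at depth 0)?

A deepest node is a, reached by g–f–p–a.
That path has 3 edges, so the height is 3.

3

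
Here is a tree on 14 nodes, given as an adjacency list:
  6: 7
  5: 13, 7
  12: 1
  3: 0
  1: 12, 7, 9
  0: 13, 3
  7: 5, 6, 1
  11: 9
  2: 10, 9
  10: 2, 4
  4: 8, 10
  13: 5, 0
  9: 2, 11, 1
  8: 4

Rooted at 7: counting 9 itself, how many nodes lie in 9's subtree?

6

The subtree rooted at 9 contains: 9, 2, 11, 10, 4, 8 — 6 nodes.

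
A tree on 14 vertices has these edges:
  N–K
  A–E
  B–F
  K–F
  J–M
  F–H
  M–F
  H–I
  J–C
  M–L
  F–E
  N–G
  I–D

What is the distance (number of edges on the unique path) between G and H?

4

Walking from G: G – N – K – F – H. Length 4.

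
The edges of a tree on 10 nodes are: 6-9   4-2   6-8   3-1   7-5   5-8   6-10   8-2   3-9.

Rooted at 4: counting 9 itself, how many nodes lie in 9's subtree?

3

Descendants of 9 (including itself): 9, 3, 1. That's 3.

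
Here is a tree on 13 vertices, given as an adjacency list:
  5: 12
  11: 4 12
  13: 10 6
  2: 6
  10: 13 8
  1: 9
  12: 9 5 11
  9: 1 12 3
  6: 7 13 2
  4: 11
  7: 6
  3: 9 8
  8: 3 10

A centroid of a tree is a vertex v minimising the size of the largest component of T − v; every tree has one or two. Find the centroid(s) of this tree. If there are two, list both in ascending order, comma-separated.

3

If 3 is removed the pieces have sizes 6, 6, all ≤ ⌊13/2⌋ = 6.
Every other node leaves some component of size > 6, so the centroid is unique.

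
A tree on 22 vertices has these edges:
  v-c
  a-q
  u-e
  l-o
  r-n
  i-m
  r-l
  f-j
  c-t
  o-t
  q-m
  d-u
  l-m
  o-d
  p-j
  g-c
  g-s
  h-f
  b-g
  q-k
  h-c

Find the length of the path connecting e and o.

3

The path is e - u - d - o, which has 3 edges.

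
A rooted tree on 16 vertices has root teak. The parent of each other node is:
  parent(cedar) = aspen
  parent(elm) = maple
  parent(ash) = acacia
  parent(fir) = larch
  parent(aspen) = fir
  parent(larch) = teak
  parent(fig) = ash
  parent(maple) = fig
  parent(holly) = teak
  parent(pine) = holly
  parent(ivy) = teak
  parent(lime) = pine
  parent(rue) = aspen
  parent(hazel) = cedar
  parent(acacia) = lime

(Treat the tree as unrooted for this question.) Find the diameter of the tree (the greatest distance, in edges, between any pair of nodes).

13

Starting from hazel, a farthest node is elm at distance 13.
One longest path: hazel-cedar-aspen-fir-larch-teak-holly-pine-lime-acacia-ash-fig-maple-elm.
So the diameter is 13.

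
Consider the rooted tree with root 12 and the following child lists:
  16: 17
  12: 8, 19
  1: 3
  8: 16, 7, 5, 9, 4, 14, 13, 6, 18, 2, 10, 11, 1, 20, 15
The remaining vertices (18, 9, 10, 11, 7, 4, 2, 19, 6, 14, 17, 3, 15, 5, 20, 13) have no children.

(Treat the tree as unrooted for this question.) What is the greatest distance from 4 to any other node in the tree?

Distances from 4 peak at 3, attained at 3 (19, 17 also at distance 3).
4-8-1-3

3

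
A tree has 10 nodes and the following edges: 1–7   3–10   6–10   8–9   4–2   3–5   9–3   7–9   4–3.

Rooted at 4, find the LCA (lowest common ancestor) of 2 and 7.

4

2's ancestor chain is 2, 4 and 7's is 7, 9, 3, 4; they first meet at 4.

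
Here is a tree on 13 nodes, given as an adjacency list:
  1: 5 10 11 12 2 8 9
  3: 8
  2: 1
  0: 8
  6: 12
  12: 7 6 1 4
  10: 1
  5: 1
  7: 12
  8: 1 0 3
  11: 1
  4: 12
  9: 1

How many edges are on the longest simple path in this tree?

4

BFS from 6 reaches 0 last, at distance 4; BFS from 0 confirms no node is farther.
Path: 6 - 12 - 1 - 8 - 0.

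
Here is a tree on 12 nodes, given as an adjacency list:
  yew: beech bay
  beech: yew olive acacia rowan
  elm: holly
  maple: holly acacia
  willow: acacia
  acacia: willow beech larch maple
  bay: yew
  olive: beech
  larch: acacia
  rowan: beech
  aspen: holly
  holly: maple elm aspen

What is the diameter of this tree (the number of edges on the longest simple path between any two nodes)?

Starting from bay, a farthest node is elm at distance 6.
One longest path: bay-yew-beech-acacia-maple-holly-elm.
So the diameter is 6.

6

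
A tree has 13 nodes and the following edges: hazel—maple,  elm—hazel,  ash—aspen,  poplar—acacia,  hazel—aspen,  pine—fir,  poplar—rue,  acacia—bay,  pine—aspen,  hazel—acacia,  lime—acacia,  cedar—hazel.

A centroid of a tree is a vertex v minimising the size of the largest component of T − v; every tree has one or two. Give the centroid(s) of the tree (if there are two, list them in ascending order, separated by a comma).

hazel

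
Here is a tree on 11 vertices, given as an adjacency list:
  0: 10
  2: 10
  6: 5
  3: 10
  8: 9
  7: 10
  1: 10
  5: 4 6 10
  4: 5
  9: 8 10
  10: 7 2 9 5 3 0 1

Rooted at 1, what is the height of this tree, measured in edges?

3

8 sits deepest: 1 – 10 – 9 – 8 — 3 edges from the root.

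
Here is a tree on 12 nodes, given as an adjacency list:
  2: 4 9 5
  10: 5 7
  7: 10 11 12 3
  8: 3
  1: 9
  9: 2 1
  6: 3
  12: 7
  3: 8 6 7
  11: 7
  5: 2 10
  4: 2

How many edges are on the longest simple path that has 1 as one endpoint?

A farthest node from 1 is 8 (6 also at distance 7).
The path 1 – 9 – 2 – 5 – 10 – 7 – 3 – 8 has 7 edges.

7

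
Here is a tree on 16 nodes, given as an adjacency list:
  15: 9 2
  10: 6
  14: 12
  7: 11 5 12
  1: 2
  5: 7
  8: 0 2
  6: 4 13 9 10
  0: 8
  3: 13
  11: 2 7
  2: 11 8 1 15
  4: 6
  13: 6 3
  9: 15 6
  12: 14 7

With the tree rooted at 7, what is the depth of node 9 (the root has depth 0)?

Climbing from 9 to the root: 9 – 15 – 2 – 11 – 7. That's 4 steps.

4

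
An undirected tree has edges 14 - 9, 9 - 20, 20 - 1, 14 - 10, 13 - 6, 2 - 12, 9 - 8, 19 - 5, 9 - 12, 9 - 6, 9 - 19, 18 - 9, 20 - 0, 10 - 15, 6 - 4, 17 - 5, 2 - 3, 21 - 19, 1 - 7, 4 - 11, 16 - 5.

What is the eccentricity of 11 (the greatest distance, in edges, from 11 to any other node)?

6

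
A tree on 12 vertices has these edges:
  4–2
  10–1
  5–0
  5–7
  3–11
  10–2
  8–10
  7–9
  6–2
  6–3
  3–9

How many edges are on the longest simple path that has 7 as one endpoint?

6

Distances from 7 peak at 6, attained at 8 (1 also at distance 6).
7–9–3–6–2–10–8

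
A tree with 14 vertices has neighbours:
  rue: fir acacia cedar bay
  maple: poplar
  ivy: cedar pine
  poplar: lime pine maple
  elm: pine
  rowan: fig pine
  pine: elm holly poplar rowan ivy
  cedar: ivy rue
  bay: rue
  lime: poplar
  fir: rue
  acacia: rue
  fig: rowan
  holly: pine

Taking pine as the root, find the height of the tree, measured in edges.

4

A deepest node is bay, reached by pine–ivy–cedar–rue–bay.
That path has 4 edges, so the height is 4.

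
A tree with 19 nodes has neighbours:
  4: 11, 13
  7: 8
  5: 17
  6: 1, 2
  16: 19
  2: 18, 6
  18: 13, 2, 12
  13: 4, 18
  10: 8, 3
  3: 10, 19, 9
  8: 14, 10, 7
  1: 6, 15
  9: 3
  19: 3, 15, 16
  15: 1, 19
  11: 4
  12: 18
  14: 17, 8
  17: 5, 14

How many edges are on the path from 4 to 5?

4–13–18–2–6–1–15–19–3–10–8–14–17–5: 13 edges.

13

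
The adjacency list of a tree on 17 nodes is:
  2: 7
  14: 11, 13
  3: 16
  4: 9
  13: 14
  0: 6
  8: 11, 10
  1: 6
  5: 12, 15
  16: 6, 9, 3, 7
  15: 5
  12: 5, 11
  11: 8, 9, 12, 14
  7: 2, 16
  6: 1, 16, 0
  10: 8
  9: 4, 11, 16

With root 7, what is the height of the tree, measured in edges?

6

The longest root-to-leaf path is 7 → 16 → 9 → 11 → 12 → 5 → 15 (6 edges).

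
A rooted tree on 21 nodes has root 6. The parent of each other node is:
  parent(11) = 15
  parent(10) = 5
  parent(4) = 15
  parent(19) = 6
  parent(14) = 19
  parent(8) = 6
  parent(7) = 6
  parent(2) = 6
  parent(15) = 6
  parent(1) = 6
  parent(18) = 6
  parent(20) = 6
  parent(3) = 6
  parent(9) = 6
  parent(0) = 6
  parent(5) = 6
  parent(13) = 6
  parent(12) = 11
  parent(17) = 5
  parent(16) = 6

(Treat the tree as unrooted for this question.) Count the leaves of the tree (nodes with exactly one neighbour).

16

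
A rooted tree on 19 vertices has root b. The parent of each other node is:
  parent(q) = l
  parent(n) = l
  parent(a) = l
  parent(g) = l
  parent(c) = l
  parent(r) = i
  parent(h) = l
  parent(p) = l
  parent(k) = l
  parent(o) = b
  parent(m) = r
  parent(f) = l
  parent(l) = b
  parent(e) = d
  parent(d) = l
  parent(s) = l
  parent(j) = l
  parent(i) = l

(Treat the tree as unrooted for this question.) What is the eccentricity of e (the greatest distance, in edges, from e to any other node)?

5

The node farthest from e is m, via e-d-l-i-r-m — 5 edges.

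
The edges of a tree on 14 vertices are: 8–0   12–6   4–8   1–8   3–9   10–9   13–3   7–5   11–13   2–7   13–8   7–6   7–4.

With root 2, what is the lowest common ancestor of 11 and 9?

13

11's ancestor chain is 11, 13, 8, 4, 7, 2 and 9's is 9, 3, 13, 8, 4, 7, 2; they first meet at 13.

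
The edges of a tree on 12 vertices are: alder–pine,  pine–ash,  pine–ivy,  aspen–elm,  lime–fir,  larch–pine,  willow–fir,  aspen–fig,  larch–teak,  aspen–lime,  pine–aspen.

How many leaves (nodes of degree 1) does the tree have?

Exactly 7 nodes have a single neighbour: alder, ash, elm, fig, ivy, teak, willow.

7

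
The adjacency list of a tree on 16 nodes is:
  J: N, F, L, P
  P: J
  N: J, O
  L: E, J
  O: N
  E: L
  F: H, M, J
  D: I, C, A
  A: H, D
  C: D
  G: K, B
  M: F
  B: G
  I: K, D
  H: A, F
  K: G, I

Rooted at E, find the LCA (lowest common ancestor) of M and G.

Ancestors of M (toward the root): M, F, J, L, E.
Ancestors of G: G, K, I, D, A, H, F, J, L, E.
The deepest node appearing in both lists is F.

F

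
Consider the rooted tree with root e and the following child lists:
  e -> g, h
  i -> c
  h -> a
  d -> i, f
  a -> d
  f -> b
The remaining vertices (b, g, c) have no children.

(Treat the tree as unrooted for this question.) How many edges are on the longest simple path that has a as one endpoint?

3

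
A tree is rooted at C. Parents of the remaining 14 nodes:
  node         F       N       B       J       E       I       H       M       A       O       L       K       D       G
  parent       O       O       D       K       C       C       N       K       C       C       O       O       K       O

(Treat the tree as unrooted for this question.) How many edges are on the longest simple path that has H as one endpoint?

5

The node farthest from H is B, via H – N – O – K – D – B — 5 edges.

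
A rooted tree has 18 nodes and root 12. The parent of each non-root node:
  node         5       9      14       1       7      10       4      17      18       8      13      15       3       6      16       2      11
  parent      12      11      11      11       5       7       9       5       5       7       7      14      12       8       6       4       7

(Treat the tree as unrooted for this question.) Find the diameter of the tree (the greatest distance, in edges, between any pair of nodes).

7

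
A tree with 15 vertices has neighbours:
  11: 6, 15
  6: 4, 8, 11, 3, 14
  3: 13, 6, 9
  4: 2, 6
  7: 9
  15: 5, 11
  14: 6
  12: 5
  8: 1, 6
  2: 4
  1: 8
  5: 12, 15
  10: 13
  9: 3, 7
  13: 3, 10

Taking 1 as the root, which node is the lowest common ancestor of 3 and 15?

Ancestors of 3 (toward the root): 3, 6, 8, 1.
Ancestors of 15: 15, 11, 6, 8, 1.
The deepest node appearing in both lists is 6.

6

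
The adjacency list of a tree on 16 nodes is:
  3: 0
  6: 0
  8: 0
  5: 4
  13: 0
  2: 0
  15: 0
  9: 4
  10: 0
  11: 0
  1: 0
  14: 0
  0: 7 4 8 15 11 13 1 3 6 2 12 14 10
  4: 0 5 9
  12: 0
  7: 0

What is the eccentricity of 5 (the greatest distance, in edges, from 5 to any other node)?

The node farthest from 5 is 1 (8, 3, 11, 12, 6, 10, 14, 13, 15, 7, 2 also at distance 3), via 5–4–0–1 — 3 edges.

3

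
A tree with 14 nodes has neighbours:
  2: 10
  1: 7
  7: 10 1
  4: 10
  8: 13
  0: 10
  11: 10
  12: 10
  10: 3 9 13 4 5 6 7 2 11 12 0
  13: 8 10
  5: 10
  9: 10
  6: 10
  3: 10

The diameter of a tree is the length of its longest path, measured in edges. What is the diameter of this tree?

A longest path is 8 - 13 - 10 - 7 - 1, with 4 edges.

4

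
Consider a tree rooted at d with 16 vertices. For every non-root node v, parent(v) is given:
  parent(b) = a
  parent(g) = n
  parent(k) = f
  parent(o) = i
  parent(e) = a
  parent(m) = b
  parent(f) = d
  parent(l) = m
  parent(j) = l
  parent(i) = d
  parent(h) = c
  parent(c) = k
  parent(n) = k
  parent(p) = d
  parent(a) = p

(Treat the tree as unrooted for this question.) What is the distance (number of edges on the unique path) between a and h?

The path is a–p–d–f–k–c–h, which has 6 edges.

6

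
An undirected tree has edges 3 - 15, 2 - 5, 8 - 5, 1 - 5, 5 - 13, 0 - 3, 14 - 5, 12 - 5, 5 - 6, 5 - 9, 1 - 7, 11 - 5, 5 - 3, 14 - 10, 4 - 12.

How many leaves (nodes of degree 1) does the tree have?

Degree-1 nodes: 0, 2, 4, 6, 7, 8, 9, 10, 11, 13, 15 — 11 of them.

11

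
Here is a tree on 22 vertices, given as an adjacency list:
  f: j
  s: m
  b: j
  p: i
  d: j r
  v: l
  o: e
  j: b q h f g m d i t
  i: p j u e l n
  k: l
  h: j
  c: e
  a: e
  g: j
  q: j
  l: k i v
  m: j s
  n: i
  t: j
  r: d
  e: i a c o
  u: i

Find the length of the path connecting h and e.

3

h - j - i - e: 3 edges.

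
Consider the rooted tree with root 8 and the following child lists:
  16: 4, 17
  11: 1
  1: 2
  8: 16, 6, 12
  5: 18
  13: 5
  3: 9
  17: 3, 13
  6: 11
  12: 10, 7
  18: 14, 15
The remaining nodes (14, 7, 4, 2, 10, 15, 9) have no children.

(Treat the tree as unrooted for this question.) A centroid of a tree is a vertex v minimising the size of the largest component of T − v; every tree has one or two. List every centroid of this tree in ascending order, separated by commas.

Removing 16 splits the tree into components of sizes 8, 8, 1; the largest is 8 ≤ ⌊18/2⌋ = 9.
No neighbour of 16 does as well, so 16 is the unique centroid.

16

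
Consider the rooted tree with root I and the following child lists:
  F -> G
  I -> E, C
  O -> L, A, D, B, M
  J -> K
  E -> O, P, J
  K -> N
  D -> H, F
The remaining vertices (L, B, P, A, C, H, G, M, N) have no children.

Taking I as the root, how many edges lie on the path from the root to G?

5

Climbing from G to the root: G–F–D–O–E–I. That's 5 steps.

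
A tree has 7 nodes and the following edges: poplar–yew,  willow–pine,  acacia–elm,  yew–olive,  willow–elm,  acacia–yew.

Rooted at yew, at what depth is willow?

Climbing from willow to the root: willow–elm–acacia–yew. That's 3 steps.

3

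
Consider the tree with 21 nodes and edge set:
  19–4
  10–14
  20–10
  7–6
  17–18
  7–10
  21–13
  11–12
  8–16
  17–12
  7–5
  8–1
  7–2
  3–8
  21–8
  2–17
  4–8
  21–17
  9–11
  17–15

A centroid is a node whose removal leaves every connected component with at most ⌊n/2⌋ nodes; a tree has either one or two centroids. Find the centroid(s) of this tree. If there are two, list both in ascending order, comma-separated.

Removing 17 splits the tree into components of sizes 8, 7, 3, 1, 1; the largest is 8 ≤ ⌊21/2⌋ = 10.
Every other node leaves some component of size > 10, so the centroid is unique.

17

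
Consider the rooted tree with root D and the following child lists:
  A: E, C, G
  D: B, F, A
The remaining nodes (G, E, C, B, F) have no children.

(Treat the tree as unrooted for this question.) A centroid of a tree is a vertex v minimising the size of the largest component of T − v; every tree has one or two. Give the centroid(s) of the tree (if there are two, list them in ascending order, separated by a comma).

A

Removing A splits the tree into components of sizes 3, 1, 1, 1; the largest is 3 ≤ ⌊7/2⌋ = 3.
Every other node leaves some component of size > 3, so the centroid is unique.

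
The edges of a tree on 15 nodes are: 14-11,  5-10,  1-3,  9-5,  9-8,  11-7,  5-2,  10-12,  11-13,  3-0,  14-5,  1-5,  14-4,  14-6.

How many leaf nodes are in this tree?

8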